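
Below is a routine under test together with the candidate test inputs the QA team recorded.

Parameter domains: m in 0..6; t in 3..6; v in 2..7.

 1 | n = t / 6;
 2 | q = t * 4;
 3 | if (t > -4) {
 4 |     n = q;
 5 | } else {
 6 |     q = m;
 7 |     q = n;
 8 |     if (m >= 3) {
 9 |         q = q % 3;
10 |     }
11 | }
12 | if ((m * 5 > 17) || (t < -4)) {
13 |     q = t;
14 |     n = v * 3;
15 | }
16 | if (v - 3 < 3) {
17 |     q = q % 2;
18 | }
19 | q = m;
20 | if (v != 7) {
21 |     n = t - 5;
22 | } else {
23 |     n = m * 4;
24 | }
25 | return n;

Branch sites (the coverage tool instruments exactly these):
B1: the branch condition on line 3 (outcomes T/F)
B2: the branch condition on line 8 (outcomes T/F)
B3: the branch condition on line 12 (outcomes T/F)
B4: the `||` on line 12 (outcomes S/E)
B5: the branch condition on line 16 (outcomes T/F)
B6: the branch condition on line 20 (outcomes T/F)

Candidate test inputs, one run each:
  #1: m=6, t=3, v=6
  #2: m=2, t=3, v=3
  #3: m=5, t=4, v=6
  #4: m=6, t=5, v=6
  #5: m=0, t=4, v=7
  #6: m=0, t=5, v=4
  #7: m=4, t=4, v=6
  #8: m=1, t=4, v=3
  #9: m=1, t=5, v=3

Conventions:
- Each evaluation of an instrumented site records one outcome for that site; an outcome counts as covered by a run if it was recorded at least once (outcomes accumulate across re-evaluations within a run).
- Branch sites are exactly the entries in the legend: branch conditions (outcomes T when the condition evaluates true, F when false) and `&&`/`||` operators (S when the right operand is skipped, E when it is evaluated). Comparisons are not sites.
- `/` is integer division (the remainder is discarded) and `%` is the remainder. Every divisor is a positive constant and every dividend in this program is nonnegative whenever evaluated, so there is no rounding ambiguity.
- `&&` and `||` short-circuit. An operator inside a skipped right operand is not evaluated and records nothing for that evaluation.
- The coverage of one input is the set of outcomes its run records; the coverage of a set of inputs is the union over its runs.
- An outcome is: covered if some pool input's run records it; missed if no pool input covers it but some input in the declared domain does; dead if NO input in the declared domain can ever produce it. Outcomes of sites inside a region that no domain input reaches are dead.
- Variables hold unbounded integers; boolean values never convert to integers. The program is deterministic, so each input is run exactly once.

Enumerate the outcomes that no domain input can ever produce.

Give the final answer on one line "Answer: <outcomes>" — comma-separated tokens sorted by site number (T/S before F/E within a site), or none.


exhaustive pass over the 168-input domain:
  B1=F: no domain input ever produces it -> dead
  B2=T: no domain input ever produces it -> dead
  B2=F: no domain input ever produces it -> dead
  reachable outcomes have witnesses, e.g. B1=T (e.g. m=0, t=3, v=2), B3=T (e.g. m=4, t=3, v=2), B3=F (e.g. m=0, t=3, v=2), B4=S (e.g. m=4, t=3, v=2)
Answer: B1=F, B2=T, B2=F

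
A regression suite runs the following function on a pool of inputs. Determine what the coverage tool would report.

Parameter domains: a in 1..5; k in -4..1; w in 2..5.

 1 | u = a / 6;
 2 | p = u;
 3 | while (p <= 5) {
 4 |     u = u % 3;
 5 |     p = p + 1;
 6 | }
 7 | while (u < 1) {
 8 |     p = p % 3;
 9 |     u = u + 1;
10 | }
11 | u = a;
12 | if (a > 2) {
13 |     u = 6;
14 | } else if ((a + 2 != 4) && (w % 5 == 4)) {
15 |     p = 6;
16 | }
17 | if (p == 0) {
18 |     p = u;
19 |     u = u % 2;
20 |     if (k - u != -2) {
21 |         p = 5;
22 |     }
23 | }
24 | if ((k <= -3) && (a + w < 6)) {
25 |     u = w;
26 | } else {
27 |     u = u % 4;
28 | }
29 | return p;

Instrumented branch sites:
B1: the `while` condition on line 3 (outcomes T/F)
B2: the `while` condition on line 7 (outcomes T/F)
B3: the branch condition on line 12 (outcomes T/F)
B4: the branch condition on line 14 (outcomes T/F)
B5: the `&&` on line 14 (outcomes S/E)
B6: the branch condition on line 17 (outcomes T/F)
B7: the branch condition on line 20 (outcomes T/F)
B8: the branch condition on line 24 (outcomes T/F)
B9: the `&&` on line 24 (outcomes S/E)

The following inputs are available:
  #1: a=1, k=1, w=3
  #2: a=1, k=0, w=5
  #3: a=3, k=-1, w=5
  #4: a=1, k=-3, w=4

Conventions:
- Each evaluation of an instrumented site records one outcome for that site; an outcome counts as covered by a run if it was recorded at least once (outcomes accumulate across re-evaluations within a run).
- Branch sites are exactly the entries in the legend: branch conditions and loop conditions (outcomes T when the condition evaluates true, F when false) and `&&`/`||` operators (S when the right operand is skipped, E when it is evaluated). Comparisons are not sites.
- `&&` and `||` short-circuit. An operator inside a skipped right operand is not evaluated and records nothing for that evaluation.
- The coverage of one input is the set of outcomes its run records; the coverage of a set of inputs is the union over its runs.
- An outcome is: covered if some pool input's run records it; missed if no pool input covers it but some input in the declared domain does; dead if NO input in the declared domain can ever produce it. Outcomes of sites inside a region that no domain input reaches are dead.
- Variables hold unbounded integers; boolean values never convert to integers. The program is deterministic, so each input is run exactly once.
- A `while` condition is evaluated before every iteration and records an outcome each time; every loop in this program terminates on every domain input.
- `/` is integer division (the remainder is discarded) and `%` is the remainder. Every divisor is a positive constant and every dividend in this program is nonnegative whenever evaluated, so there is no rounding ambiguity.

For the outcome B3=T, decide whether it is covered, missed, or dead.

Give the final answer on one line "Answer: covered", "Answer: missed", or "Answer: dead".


B3=T is recorded by pool input(s) 3 -> covered
Answer: covered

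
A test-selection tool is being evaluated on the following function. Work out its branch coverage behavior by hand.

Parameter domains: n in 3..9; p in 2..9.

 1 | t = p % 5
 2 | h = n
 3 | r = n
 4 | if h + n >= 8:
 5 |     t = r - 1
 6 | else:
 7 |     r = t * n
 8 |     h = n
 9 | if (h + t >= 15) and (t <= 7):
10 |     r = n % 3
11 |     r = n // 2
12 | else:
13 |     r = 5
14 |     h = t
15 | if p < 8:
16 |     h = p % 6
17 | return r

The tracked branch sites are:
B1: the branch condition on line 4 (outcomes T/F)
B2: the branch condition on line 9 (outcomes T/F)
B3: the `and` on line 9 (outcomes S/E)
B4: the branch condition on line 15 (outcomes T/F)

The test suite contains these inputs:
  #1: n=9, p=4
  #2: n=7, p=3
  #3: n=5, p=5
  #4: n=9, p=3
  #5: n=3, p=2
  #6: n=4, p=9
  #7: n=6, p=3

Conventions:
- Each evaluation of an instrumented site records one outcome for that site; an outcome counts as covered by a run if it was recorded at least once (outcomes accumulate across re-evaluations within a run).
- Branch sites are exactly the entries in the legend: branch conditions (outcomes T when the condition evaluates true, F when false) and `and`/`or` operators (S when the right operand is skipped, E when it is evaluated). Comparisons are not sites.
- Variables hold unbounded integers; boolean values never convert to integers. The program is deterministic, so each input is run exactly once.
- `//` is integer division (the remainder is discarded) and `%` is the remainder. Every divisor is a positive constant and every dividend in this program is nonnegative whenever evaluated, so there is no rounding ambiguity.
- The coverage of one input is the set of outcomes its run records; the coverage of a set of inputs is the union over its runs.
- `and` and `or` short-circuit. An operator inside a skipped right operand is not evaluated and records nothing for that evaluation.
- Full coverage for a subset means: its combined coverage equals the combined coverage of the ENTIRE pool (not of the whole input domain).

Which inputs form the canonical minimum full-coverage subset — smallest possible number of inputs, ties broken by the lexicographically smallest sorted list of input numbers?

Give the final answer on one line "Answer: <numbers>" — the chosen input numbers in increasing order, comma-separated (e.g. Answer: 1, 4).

run #1 (n=9, p=4) records B1=T, B2=F, B3=E, B4=T
run #2 (n=7, p=3) records B1=T, B2=F, B3=S, B4=T
run #3 (n=5, p=5) records B1=T, B2=F, B3=S, B4=T
run #4 (n=9, p=3) records B1=T, B2=F, B3=E, B4=T
run #5 (n=3, p=2) records B1=F, B2=F, B3=S, B4=T
run #6 (n=4, p=9) records B1=T, B2=F, B3=S, B4=F
run #7 (n=6, p=3) records B1=T, B2=F, B3=S, B4=T
together the pool reaches 7 outcomes: B1=T, B1=F, B2=F, B3=S, B3=E, B4=T, B4=F
no size-1 subset reaches all 7 outcomes (best union: 4/7)
no size-2 subset reaches all 7 outcomes (best union: 6/7)
at size 3, {1, 5, 6} reaches all 7 outcomes; every lexicographically earlier size-3 subset fails

Answer: 1, 5, 6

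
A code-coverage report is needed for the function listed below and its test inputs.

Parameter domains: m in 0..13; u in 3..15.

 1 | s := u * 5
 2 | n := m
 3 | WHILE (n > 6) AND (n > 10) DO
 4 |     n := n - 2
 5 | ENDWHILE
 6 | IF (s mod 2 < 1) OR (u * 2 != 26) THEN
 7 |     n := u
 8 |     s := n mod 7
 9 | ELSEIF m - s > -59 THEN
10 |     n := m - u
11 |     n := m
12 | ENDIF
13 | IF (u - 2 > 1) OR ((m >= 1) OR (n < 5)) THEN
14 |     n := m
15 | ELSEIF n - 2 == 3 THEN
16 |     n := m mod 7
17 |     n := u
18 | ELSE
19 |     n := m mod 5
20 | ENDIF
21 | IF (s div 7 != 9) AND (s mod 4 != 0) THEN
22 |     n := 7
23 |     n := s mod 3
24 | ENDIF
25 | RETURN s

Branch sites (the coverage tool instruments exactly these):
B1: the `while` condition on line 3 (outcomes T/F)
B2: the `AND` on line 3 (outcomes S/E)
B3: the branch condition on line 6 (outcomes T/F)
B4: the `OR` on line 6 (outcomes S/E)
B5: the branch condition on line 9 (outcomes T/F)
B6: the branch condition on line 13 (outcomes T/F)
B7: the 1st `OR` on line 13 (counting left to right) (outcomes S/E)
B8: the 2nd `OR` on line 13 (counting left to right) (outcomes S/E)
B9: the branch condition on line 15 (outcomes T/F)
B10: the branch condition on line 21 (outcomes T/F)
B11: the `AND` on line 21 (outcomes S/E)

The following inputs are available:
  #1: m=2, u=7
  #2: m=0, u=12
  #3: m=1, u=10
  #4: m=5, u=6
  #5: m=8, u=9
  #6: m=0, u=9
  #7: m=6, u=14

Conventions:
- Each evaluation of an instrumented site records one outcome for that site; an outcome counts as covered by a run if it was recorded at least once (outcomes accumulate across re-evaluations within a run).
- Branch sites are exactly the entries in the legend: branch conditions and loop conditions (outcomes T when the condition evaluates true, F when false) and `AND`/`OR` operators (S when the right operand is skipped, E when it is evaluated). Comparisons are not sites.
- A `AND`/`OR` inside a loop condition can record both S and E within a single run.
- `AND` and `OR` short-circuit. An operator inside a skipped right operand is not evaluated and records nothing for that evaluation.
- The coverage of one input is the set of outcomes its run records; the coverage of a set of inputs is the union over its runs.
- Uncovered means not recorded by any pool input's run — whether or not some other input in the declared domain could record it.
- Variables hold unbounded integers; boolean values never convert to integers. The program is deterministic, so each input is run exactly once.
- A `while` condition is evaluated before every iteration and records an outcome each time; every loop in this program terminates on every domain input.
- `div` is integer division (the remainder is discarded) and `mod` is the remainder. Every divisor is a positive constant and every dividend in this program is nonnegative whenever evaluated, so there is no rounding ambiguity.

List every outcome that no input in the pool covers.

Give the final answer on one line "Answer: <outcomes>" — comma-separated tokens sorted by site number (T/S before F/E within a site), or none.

run #1 (m=2, u=7) runs B2->S, B1->F, B4->E, B3->T, B7->S, B6->T, B11->E, B10->F; records B1=F, B2=S, B3=T, B4=E, B6=T, B7=S, B10=F, B11=E
run #2 (m=0, u=12) runs B2->S, B1->F, B4->S, B3->T, B7->S, B6->T, B11->E, B10->T; records B1=F, B2=S, B3=T, B4=S, B6=T, B7=S, B10=T, B11=E
run #3 (m=1, u=10) runs B2->S, B1->F, B4->S, B3->T, B7->S, B6->T, B11->E, B10->T; records B1=F, B2=S, B3=T, B4=S, B6=T, B7=S, B10=T, B11=E
run #4 (m=5, u=6) runs B2->S, B1->F, B4->S, B3->T, B7->S, B6->T, B11->E, B10->T; records B1=F, B2=S, B3=T, B4=S, B6=T, B7=S, B10=T, B11=E
run #5 (m=8, u=9) runs B2->E, B1->F, B4->E, B3->T, B7->S, B6->T, B11->E, B10->T; records B1=F, B2=E, B3=T, B4=E, B6=T, B7=S, B10=T, B11=E
run #6 (m=0, u=9) runs B2->S, B1->F, B4->E, B3->T, B7->S, B6->T, B11->E, B10->T; records B1=F, B2=S, B3=T, B4=E, B6=T, B7=S, B10=T, B11=E
run #7 (m=6, u=14) runs B2->S, B1->F, B4->S, B3->T, B7->S, B6->T, B11->E, B10->F; records B1=F, B2=S, B3=T, B4=S, B6=T, B7=S, B10=F, B11=E
union over the pool: B1=F, B2=S, B2=E, B3=T, B4=S, B4=E, B6=T, B7=S, B10=T, B10=F, B11=E
uncovered (11 of 22): B1=T, B3=F, B5=T, B5=F, B6=F, B7=E, B8=S, B8=E, B9=T, B9=F, B11=S

Answer: B1=T, B3=F, B5=T, B5=F, B6=F, B7=E, B8=S, B8=E, B9=T, B9=F, B11=S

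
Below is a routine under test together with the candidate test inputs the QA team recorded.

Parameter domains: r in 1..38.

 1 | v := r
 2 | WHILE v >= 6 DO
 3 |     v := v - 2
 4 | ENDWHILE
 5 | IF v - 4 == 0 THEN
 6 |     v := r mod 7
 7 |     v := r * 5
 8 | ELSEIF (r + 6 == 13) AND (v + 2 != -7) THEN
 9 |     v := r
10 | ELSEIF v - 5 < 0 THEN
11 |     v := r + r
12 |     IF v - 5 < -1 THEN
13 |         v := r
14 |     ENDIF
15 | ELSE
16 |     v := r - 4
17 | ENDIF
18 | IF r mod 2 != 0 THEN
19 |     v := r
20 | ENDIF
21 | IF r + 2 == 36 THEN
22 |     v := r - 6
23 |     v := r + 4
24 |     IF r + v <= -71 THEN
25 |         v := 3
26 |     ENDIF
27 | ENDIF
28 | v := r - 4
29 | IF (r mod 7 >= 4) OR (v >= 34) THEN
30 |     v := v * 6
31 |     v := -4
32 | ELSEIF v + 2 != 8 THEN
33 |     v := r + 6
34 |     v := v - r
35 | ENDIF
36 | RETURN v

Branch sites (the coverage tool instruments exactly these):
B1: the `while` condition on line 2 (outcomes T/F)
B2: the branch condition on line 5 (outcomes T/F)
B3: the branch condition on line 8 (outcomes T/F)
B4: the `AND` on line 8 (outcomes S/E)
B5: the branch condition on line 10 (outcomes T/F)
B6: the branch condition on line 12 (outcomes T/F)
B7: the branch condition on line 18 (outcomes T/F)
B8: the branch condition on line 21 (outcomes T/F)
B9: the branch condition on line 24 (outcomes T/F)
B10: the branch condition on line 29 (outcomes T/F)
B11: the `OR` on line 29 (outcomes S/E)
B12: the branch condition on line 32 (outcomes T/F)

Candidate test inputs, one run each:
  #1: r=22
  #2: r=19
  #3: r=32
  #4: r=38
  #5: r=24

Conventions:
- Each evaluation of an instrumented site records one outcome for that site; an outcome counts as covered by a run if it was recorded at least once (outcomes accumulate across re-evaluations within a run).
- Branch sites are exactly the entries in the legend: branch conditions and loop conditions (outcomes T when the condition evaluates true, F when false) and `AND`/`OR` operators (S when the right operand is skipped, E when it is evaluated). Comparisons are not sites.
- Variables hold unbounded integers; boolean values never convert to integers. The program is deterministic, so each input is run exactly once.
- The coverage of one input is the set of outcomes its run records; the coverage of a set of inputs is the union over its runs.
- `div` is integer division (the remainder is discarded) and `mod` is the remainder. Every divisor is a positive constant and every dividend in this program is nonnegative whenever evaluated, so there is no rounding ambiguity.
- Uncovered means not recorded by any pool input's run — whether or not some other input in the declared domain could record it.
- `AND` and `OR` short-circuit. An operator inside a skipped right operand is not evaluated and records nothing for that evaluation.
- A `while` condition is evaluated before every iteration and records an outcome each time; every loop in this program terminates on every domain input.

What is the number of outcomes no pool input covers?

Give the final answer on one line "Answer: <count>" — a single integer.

test 1 (r=22) hits B1=T, B1=F, B2=T, B7=F, B8=F, B10=F, B11=E, B12=T
test 2 (r=19) hits B1=T, B1=F, B2=F, B3=F, B4=S, B5=F, B7=T, B8=F, B10=T, B11=S
test 3 (r=32) hits B1=T, B1=F, B2=T, B7=F, B8=F, B10=T, B11=S
test 4 (r=38) hits B1=T, B1=F, B2=T, B7=F, B8=F, B10=T, B11=E
test 5 (r=24) hits B1=T, B1=F, B2=T, B7=F, B8=F, B10=F, B11=E, B12=T
union over the pool: B1=T, B1=F, B2=T, B2=F, B3=F, B4=S, B5=F, B7=T, B7=F, B8=F, B10=T, B10=F, B11=S, B11=E, B12=T
uncovered (9 of 24): B3=T, B4=E, B5=T, B6=T, B6=F, B8=T, B9=T, B9=F, B12=F

Answer: 9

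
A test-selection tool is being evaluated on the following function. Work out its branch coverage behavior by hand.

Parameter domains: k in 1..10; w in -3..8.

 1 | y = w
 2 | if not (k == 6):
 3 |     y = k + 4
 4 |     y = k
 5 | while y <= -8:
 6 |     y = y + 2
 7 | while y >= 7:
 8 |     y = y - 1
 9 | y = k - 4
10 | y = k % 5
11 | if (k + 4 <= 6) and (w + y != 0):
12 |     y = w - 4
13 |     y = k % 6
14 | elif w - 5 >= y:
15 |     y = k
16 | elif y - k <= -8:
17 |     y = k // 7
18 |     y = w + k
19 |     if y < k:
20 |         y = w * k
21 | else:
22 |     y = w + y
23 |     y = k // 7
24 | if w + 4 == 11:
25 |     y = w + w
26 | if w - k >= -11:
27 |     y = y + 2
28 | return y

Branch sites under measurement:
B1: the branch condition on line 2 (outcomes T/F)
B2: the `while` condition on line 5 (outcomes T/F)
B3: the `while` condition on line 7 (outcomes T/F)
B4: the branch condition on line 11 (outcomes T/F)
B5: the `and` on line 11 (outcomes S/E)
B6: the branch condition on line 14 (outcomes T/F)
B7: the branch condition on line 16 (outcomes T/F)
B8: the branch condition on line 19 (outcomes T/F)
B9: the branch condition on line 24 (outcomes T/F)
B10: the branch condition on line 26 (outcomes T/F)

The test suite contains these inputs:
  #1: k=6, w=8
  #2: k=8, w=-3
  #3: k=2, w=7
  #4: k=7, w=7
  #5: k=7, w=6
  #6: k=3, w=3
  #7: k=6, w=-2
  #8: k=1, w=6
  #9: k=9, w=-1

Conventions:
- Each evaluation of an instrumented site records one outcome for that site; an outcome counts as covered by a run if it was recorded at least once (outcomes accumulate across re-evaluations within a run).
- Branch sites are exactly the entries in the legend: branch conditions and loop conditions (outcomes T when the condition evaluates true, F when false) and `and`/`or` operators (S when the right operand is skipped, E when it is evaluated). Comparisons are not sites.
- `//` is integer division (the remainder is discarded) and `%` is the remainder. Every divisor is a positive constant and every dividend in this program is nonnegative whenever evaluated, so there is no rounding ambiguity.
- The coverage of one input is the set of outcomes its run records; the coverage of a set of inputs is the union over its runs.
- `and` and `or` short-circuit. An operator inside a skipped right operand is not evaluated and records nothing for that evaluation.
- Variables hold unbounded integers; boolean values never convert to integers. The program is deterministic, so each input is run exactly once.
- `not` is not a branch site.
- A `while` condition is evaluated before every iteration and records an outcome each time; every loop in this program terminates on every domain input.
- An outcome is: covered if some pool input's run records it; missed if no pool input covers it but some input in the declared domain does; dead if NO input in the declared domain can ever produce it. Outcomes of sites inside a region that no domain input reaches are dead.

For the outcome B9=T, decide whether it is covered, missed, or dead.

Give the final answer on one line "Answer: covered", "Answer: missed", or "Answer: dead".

B9=T is recorded by pool input(s) 3, 4 -> covered

Answer: covered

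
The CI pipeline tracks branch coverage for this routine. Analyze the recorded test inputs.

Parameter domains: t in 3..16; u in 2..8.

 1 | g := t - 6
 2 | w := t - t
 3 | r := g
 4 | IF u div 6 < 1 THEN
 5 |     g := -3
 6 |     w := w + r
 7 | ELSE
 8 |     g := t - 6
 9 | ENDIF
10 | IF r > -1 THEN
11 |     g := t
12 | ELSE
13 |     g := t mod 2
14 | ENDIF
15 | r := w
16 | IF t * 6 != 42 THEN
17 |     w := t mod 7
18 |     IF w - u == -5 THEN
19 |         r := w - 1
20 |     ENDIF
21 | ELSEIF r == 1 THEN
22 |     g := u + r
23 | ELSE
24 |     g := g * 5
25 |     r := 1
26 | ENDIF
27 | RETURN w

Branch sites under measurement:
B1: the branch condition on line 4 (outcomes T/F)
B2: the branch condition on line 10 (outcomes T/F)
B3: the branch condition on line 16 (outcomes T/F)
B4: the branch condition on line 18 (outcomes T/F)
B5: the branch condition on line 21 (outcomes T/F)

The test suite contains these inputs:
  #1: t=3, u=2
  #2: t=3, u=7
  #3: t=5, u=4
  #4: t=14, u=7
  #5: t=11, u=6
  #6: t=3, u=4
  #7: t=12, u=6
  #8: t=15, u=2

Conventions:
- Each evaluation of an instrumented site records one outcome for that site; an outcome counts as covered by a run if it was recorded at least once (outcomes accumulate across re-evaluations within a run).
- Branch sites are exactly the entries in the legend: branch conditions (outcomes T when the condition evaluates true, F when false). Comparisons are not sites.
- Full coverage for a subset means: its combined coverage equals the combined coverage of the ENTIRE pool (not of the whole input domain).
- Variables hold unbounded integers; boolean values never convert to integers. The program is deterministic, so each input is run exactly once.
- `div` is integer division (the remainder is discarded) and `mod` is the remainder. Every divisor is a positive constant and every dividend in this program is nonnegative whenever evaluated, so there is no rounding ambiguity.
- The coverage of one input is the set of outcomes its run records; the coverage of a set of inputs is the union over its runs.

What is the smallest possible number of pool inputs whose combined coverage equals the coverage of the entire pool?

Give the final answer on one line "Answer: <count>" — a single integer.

input #1 (t=3, u=2): events B1->T, B2->F, B3->T, B4->F; covers B1=T, B2=F, B3=T, B4=F
input #2 (t=3, u=7): events B1->F, B2->F, B3->T, B4->F; covers B1=F, B2=F, B3=T, B4=F
input #3 (t=5, u=4): events B1->T, B2->F, B3->T, B4->F; covers B1=T, B2=F, B3=T, B4=F
input #4 (t=14, u=7): events B1->F, B2->T, B3->T, B4->F; covers B1=F, B2=T, B3=T, B4=F
input #5 (t=11, u=6): events B1->F, B2->T, B3->T, B4->F; covers B1=F, B2=T, B3=T, B4=F
input #6 (t=3, u=4): events B1->T, B2->F, B3->T, B4->F; covers B1=T, B2=F, B3=T, B4=F
input #7 (t=12, u=6): events B1->F, B2->T, B3->T, B4->F; covers B1=F, B2=T, B3=T, B4=F
input #8 (t=15, u=2): events B1->T, B2->T, B3->T, B4->F; covers B1=T, B2=T, B3=T, B4=F
together the pool reaches 6 outcomes: B1=T, B1=F, B2=T, B2=F, B3=T, B4=F
no size-1 subset reaches all 6 outcomes (best union: 4/6)
the canonical winner is {1, 4}: size 2, full 6-outcome coverage, earliest index list among size-2 covers

Answer: 2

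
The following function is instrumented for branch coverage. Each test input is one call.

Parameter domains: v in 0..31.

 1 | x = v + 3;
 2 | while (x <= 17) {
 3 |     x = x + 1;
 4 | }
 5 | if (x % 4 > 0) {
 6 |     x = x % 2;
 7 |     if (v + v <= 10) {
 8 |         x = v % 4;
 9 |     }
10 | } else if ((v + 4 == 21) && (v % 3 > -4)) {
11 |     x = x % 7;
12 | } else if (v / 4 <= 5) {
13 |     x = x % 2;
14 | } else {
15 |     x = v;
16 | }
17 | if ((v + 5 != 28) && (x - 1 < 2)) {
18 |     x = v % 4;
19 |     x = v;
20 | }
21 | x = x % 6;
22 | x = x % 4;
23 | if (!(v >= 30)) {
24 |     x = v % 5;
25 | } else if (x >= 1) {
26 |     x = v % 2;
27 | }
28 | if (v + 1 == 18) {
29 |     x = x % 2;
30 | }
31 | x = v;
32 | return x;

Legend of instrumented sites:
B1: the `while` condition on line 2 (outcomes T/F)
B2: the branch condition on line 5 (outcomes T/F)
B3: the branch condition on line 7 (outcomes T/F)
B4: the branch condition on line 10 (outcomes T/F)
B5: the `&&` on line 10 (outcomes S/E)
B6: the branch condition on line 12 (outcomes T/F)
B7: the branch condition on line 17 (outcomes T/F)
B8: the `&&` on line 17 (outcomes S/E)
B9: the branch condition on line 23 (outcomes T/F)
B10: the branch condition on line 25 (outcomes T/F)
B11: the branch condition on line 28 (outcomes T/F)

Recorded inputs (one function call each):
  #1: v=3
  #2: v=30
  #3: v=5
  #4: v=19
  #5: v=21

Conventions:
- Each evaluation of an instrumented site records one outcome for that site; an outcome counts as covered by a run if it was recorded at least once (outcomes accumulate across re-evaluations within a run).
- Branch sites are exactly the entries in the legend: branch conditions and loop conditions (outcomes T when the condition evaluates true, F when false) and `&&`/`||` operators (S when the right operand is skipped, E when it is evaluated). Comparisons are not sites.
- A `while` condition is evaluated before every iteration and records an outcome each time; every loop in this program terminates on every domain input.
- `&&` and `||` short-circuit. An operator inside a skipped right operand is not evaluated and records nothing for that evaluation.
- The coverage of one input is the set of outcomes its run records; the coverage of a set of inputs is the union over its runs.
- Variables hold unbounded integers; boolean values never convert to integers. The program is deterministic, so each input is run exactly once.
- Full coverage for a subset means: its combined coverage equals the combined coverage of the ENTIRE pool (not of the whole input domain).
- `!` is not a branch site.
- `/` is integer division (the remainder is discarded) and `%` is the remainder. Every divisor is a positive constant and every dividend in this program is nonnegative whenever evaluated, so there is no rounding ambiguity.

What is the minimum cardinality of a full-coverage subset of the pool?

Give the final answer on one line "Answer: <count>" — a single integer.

run #1 (v=3) runs B1->T, B1->T, B1->T, B1->T, B1->T, B1->T, B1->T, B1->T, B1->T, B1->T, B1->T, B1->T, B1->F, B2->T, ...; records B1=T, B1=F, B2=T, B3=T, B7=F, B8=E, B9=T, B11=F
run #2 (v=30) runs B1->F, B2->T, B3->F, B8->E, B7->T, B9->F, B10->F, B11->F; records B1=F, B2=T, B3=F, B7=T, B8=E, B9=F, B10=F, B11=F
run #3 (v=5) runs B1->T, B1->T, B1->T, B1->T, B1->T, B1->T, B1->T, B1->T, B1->T, B1->T, B1->F, B2->T, B3->T, B8->E, ...; records B1=T, B1=F, B2=T, B3=T, B7=T, B8=E, B9=T, B11=F
run #4 (v=19) runs B1->F, B2->T, B3->F, B8->E, B7->T, B9->T, B11->F; records B1=F, B2=T, B3=F, B7=T, B8=E, B9=T, B11=F
run #5 (v=21) runs B1->F, B2->F, B5->S, B4->F, B6->T, B8->E, B7->T, B9->T, B11->F; records B1=F, B2=F, B4=F, B5=S, B6=T, B7=T, B8=E, B9=T, B11=F
together the pool reaches 16 outcomes: B1=T, B1=F, B2=T, B2=F, B3=T, B3=F, B4=F, B5=S, B6=T, B7=T, B7=F, B8=E, B9=T, B9=F, B10=F, B11=F
no size-1 subset reaches all 16 outcomes (best union: 9/16)
no size-2 subset reaches all 16 outcomes (best union: 13/16)
the canonical winner is {1, 2, 5}: size 3, full 16-outcome coverage, earliest index list among size-3 covers

Answer: 3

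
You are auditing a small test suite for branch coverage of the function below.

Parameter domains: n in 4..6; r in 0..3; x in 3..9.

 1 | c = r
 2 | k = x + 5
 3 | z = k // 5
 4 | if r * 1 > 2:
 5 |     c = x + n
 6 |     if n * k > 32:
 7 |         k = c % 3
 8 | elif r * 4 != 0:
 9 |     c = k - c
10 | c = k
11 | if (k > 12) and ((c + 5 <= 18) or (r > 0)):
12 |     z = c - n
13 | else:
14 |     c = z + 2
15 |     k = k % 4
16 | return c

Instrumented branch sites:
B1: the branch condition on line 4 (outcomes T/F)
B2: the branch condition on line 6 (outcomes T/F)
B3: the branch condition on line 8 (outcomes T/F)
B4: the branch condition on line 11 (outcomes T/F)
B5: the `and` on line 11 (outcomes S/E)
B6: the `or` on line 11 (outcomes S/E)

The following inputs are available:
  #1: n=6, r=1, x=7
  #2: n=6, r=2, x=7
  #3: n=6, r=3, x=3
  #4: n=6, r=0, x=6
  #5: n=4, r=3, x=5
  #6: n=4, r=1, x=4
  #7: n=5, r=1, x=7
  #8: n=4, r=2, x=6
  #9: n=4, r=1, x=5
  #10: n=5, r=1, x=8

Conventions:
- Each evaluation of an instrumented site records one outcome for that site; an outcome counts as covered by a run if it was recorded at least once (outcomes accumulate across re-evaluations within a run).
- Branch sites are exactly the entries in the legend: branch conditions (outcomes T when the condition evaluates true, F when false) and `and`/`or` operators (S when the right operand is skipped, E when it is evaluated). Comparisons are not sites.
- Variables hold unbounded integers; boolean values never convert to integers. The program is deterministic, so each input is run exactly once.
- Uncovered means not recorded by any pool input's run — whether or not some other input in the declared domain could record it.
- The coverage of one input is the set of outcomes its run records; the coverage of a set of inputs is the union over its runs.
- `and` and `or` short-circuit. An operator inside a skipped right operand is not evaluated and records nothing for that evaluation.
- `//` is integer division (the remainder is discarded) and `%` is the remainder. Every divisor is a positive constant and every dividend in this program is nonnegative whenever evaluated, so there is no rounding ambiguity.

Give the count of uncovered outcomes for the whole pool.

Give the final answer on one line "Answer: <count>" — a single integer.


input #1, n=6, r=1, x=7: events B1->F, B3->T, B5->S, B4->F; outcomes B1=F, B3=T, B4=F, B5=S
input #2, n=6, r=2, x=7: events B1->F, B3->T, B5->S, B4->F; outcomes B1=F, B3=T, B4=F, B5=S
input #3, n=6, r=3, x=3: events B1->T, B2->T, B5->S, B4->F; outcomes B1=T, B2=T, B4=F, B5=S
input #4, n=6, r=0, x=6: events B1->F, B3->F, B5->S, B4->F; outcomes B1=F, B3=F, B4=F, B5=S
input #5, n=4, r=3, x=5: events B1->T, B2->T, B5->S, B4->F; outcomes B1=T, B2=T, B4=F, B5=S
input #6, n=4, r=1, x=4: events B1->F, B3->T, B5->S, B4->F; outcomes B1=F, B3=T, B4=F, B5=S
input #7, n=5, r=1, x=7: events B1->F, B3->T, B5->S, B4->F; outcomes B1=F, B3=T, B4=F, B5=S
input #8, n=4, r=2, x=6: events B1->F, B3->T, B5->S, B4->F; outcomes B1=F, B3=T, B4=F, B5=S
input #9, n=4, r=1, x=5: events B1->F, B3->T, B5->S, B4->F; outcomes B1=F, B3=T, B4=F, B5=S
input #10, n=5, r=1, x=8: events B1->F, B3->T, B5->E, B6->S, B4->T; outcomes B1=F, B3=T, B4=T, B5=E, B6=S
union over the pool: B1=T, B1=F, B2=T, B3=T, B3=F, B4=T, B4=F, B5=S, B5=E, B6=S
uncovered (2 of 12): B2=F, B6=E
Answer: 2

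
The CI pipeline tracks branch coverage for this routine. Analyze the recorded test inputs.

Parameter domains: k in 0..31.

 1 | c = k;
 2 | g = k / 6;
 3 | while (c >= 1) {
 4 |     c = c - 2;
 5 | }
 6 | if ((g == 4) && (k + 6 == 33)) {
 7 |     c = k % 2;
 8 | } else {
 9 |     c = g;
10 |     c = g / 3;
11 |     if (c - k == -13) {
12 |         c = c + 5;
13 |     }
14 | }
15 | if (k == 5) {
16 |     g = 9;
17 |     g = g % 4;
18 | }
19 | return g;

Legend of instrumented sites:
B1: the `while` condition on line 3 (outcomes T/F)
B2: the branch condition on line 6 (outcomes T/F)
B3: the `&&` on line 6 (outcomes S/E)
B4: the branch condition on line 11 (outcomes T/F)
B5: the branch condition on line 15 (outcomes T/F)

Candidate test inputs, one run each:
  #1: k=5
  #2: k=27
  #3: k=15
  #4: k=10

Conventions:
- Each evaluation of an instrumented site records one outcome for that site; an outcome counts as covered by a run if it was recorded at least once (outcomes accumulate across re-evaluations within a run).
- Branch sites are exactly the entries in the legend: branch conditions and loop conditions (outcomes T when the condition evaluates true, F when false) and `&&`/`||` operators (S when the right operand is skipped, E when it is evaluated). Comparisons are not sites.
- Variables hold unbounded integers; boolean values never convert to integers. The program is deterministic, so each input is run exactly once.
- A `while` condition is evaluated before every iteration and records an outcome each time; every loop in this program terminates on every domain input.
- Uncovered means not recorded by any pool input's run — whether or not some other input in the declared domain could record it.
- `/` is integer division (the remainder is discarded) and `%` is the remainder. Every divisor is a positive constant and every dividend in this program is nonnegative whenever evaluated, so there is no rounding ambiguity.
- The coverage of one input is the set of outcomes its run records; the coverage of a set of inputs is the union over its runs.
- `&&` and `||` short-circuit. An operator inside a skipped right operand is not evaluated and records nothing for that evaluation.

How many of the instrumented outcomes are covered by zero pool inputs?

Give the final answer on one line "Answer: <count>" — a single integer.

run #1 (k=5) runs B1->T, B1->T, B1->T, B1->F, B3->S, B2->F, B4->F, B5->T; records B1=T, B1=F, B2=F, B3=S, B4=F, B5=T
run #2 (k=27) runs B1->T, B1->T, B1->T, B1->T, B1->T, B1->T, B1->T, B1->T, B1->T, B1->T, B1->T, B1->T, B1->T, B1->T, ...; records B1=T, B1=F, B2=T, B3=E, B5=F
run #3 (k=15) runs B1->T, B1->T, B1->T, B1->T, B1->T, B1->T, B1->T, B1->T, B1->F, B3->S, B2->F, B4->F, B5->F; records B1=T, B1=F, B2=F, B3=S, B4=F, B5=F
run #4 (k=10) runs B1->T, B1->T, B1->T, B1->T, B1->T, B1->F, B3->S, B2->F, B4->F, B5->F; records B1=T, B1=F, B2=F, B3=S, B4=F, B5=F
union over the pool: B1=T, B1=F, B2=T, B2=F, B3=S, B3=E, B4=F, B5=T, B5=F
uncovered (1 of 10): B4=T

Answer: 1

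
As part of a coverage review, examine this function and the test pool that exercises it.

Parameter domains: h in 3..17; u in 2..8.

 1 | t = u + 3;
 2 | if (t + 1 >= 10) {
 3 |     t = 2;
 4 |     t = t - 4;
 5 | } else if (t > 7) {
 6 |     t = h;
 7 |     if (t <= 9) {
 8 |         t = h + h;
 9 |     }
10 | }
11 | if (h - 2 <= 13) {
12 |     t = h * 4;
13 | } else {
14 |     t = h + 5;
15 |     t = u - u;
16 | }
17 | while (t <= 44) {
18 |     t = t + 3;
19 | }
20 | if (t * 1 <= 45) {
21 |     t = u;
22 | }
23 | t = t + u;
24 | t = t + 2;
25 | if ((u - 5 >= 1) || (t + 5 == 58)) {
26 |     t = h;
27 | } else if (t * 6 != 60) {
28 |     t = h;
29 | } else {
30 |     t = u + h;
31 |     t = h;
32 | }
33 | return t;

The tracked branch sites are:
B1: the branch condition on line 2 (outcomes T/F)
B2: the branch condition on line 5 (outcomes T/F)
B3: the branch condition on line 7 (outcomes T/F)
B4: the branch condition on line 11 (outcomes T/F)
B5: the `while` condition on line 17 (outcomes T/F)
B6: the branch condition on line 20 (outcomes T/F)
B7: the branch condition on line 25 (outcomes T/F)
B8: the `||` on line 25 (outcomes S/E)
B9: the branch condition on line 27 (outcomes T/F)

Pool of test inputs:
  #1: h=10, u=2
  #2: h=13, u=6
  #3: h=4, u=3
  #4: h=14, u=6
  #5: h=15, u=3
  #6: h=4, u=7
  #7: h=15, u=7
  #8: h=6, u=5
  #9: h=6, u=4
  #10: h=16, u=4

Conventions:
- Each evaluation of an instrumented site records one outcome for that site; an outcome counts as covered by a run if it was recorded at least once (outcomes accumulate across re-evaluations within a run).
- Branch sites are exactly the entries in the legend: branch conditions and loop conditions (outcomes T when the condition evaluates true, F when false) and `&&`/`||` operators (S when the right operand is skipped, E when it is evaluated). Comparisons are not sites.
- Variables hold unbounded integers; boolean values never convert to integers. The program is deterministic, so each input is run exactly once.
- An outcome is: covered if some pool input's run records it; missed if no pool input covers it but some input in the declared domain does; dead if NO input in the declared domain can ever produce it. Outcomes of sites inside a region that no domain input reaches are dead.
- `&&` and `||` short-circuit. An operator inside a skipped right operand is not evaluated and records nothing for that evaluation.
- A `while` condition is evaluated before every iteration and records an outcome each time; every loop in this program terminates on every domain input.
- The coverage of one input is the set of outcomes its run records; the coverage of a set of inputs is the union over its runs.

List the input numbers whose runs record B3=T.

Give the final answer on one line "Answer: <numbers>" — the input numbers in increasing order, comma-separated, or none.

input #1 (h=10, u=2): does not record B3=T
input #2 (h=13, u=6): does not record B3=T
input #3 (h=4, u=3): does not record B3=T
input #4 (h=14, u=6): does not record B3=T
input #5 (h=15, u=3): does not record B3=T
input #6 (h=4, u=7): does not record B3=T
input #7 (h=15, u=7): does not record B3=T
input #8 (h=6, u=5): records B3=T
input #9 (h=6, u=4): does not record B3=T
input #10 (h=16, u=4): does not record B3=T

Answer: 8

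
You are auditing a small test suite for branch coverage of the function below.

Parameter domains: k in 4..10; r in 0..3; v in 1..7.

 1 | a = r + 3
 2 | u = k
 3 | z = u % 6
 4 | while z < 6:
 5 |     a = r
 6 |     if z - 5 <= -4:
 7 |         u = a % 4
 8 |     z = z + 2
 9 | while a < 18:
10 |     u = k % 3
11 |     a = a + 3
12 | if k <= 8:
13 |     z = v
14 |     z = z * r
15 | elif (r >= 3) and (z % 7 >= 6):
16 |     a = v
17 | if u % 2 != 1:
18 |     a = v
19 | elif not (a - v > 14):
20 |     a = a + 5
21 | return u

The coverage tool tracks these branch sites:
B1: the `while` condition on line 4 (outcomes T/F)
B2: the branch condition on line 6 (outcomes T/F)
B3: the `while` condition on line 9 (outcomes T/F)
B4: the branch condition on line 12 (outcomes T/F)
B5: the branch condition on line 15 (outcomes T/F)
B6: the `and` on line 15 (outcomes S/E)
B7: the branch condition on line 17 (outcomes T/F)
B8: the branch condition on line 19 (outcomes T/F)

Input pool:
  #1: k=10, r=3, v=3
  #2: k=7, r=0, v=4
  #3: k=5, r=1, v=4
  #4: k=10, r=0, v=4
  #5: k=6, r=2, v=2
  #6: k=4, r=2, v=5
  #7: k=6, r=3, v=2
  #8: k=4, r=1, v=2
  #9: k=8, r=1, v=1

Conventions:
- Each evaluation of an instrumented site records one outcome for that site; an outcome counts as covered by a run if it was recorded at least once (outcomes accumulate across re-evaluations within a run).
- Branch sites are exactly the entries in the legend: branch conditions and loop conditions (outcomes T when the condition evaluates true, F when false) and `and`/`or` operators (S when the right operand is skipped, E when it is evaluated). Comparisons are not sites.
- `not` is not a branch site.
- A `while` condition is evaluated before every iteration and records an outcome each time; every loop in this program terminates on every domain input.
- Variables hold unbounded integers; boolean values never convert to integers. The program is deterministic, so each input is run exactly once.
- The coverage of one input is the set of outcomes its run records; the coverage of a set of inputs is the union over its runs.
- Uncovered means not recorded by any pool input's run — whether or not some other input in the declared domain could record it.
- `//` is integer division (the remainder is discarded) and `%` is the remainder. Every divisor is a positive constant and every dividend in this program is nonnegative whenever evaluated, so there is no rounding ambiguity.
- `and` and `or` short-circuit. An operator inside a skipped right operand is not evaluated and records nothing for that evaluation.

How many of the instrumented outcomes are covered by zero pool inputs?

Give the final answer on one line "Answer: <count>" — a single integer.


input #1, k=10, r=3, v=3: events B1->T, B2->F, B1->F, B3->T, B3->T, B3->T, B3->T, B3->T, B3->F, B4->F, B6->E, B5->T, B7->F, B8->T; outcomes B1=T, B1=F, B2=F, B3=T, B3=F, B4=F, B5=T, B6=E, B7=F, B8=T
input #2, k=7, r=0, v=4: events B1->T, B2->T, B1->T, B2->F, B1->T, B2->F, B1->F, B3->T, B3->T, B3->T, B3->T, B3->T, B3->T, B3->F, ...; outcomes B1=T, B1=F, B2=T, B2=F, B3=T, B3=F, B4=T, B7=F, B8=T
input #3, k=5, r=1, v=4: events B1->T, B2->F, B1->F, B3->T, B3->T, B3->T, B3->T, B3->T, B3->T, B3->F, B4->T, B7->T; outcomes B1=T, B1=F, B2=F, B3=T, B3=F, B4=T, B7=T
input #4, k=10, r=0, v=4: events B1->T, B2->F, B1->F, B3->T, B3->T, B3->T, B3->T, B3->T, B3->T, B3->F, B4->F, B6->S, B5->F, B7->F, ...; outcomes B1=T, B1=F, B2=F, B3=T, B3=F, B4=F, B5=F, B6=S, B7=F, B8=T
input #5, k=6, r=2, v=2: events B1->T, B2->T, B1->T, B2->F, B1->T, B2->F, B1->F, B3->T, B3->T, B3->T, B3->T, B3->T, B3->T, B3->F, ...; outcomes B1=T, B1=F, B2=T, B2=F, B3=T, B3=F, B4=T, B7=T
input #6, k=4, r=2, v=5: events B1->T, B2->F, B1->F, B3->T, B3->T, B3->T, B3->T, B3->T, B3->T, B3->F, B4->T, B7->F, B8->F; outcomes B1=T, B1=F, B2=F, B3=T, B3=F, B4=T, B7=F, B8=F
input #7, k=6, r=3, v=2: events B1->T, B2->T, B1->T, B2->F, B1->T, B2->F, B1->F, B3->T, B3->T, B3->T, B3->T, B3->T, B3->F, B4->T, ...; outcomes B1=T, B1=F, B2=T, B2=F, B3=T, B3=F, B4=T, B7=T
input #8, k=4, r=1, v=2: events B1->T, B2->F, B1->F, B3->T, B3->T, B3->T, B3->T, B3->T, B3->T, B3->F, B4->T, B7->F, B8->F; outcomes B1=T, B1=F, B2=F, B3=T, B3=F, B4=T, B7=F, B8=F
input #9, k=8, r=1, v=1: events B1->T, B2->F, B1->T, B2->F, B1->F, B3->T, B3->T, B3->T, B3->T, B3->T, B3->T, B3->F, B4->T, B7->T; outcomes B1=T, B1=F, B2=F, B3=T, B3=F, B4=T, B7=T
union over the pool: B1=T, B1=F, B2=T, B2=F, B3=T, B3=F, B4=T, B4=F, B5=T, B5=F, B6=S, B6=E, B7=T, B7=F, B8=T, B8=F
uncovered (0 of 16): none
Answer: 0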